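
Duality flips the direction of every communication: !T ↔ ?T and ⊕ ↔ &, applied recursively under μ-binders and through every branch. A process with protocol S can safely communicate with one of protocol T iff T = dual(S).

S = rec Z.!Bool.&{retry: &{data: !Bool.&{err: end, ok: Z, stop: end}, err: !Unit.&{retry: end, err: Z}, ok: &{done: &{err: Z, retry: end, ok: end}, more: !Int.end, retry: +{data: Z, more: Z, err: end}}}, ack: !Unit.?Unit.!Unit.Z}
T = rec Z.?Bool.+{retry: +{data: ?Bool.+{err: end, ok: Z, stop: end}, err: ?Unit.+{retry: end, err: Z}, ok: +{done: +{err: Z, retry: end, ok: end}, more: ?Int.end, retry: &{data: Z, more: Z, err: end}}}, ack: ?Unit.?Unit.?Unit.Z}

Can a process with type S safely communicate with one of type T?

NO

rec Z vs rec Z  ok (binder kept)
  !Bool vs ?Bool  ok
    &{retry,ack} vs +{retry,ack}  ok label sets agree
      • retry:
        &{data,err,ok} vs +{data,err,ok}  ok label sets agree
          • data:
            !Bool vs ?Bool  ok
              &{err,ok,stop} vs +{err,ok,stop}  ok label sets agree
                • err:
                  end vs end  ok
                • ok:
                  Z vs Z  ok
                • stop:
                  end vs end  ok
          • err:
            !Unit vs ?Unit  ok
              &{retry,err} vs +{retry,err}  ok label sets agree
                • retry:
                  end vs end  ok
                • err:
                  Z vs Z  ok
          • ok:
            &{done,more,retry} vs +{done,more,retry}  ok label sets agree
              • done:
                &{err,retry,ok} vs +{err,retry,ok}  ok label sets agree
                  • err:
                    Z vs Z  ok
                  • retry:
                    end vs end  ok
                  • ok:
                    end vs end  ok
              • more:
                !Int vs ?Int  ok
                  end vs end  ok
              • retry:
                +{data,more,err} vs &{data,more,err}  ok label sets agree
                  • data:
                    Z vs Z  ok
                  • more:
                    Z vs Z  ok
                  • err:
                    end vs end  ok
      • ack:
        !Unit vs ?Unit  ok
          ?Unit vs ?Unit  ✗ same direction on both sides — not dual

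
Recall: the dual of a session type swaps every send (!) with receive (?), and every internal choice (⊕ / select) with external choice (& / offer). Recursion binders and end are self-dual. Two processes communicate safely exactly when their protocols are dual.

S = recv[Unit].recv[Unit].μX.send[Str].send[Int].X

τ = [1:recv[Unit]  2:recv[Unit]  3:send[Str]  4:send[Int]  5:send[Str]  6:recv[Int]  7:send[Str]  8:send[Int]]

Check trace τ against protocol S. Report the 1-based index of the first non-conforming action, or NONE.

6

[1] recv[Unit]  match  state: recv[Unit].μX.…
[2] recv[Unit]  match  state: μX.…
[3] send[Str]  match  state: send[Int].μX.…
[4] send[Int]  match  state: μX.…
[5] send[Str]  match  state: send[Int].μX.…
[6] got recv[Int], protocol expects send[Int]  ✗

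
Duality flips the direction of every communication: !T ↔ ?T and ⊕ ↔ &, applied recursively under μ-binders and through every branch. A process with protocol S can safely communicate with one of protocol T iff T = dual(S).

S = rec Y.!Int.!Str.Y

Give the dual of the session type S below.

rec Y.?Int.?Str.Y

rec Y ↦ rec Y  (rec unchanged)
  !Int ↦ ?Int
    !Str ↦ ?Str
      Y ↦ Y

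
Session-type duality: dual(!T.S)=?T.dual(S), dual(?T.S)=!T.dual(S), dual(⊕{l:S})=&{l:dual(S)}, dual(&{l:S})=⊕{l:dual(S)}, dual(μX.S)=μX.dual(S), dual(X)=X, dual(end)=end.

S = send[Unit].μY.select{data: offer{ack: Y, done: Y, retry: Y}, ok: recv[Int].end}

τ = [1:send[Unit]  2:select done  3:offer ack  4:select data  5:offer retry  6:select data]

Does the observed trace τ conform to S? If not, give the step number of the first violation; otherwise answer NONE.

2

step 1: send[Unit]  ok  now at μY.…
step 2: got select done, protocol expects select data or select ok  ✗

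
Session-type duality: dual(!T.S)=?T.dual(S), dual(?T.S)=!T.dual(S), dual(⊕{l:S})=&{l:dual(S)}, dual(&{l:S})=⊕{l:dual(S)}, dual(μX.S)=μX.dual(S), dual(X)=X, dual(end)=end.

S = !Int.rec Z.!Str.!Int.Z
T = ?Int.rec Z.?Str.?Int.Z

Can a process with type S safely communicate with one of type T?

YES

!Int | ?Int  ✓
  rec Z | rec Z  ✓ (rec unchanged)
    !Str | ?Str  ✓
      !Int | ?Int  ✓
        Z | Z  ✓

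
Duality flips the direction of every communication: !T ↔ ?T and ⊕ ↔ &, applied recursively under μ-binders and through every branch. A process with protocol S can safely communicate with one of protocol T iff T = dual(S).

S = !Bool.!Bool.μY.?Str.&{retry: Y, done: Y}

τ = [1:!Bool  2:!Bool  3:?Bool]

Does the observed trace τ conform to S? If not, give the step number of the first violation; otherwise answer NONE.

[1] !Bool  match  residual = !Bool.μY.…
[2] !Bool  match  residual = μY.…
[3] got ?Bool, protocol expects ?Str  ✗

3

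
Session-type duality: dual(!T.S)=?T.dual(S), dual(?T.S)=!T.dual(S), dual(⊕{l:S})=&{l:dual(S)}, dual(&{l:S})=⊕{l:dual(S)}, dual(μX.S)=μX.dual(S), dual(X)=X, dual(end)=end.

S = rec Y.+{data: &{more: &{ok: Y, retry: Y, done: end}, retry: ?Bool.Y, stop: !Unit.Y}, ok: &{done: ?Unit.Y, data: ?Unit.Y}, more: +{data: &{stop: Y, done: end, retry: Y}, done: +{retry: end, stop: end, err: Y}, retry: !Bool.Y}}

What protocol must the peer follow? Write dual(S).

rec Y ↦ rec Y  (μ self-dual)
  +{data,ok,more} ↦ &{data,ok,more}  (⊕→&)
    case data:
      &{more,retry,stop} ↦ +{more,retry,stop}  (offer→select)
        case more:
          &{ok,retry,done} ↦ +{ok,retry,done}  (offer→select)
            case ok:
              Y self-dual
            case retry:
              Y self-dual
            case done:
              end self-dual
        case retry:
          ?Bool ↦ !Bool
            Y self-dual
        case stop:
          !Unit ↦ ?Unit
            Y self-dual
    case ok:
      &{done,data} ↦ +{done,data}  (offer→select)
        case done:
          ?Unit ↦ !Unit
            Y self-dual
        case data:
          ?Unit ↦ !Unit
            Y self-dual
    case more:
      +{data,done,retry} ↦ &{data,done,retry}  (⊕→&)
        case data:
          &{stop,done,retry} ↦ +{stop,done,retry}  (offer→select)
            case stop:
              Y self-dual
            case done:
              end self-dual
            case retry:
              Y self-dual
        case done:
          +{retry,stop,err} ↦ &{retry,stop,err}  (⊕→&)
            case retry:
              end self-dual
            case stop:
              end self-dual
            case err:
              Y self-dual
        case retry:
          !Bool ↦ ?Bool
            Y self-dual

rec Y.&{data: +{more: +{ok: Y, retry: Y, done: end}, retry: !Bool.Y, stop: ?Unit.Y}, ok: +{done: !Unit.Y, data: !Unit.Y}, more: &{data: +{stop: Y, done: end, retry: Y}, done: &{retry: end, stop: end, err: Y}, retry: ?Bool.Y}}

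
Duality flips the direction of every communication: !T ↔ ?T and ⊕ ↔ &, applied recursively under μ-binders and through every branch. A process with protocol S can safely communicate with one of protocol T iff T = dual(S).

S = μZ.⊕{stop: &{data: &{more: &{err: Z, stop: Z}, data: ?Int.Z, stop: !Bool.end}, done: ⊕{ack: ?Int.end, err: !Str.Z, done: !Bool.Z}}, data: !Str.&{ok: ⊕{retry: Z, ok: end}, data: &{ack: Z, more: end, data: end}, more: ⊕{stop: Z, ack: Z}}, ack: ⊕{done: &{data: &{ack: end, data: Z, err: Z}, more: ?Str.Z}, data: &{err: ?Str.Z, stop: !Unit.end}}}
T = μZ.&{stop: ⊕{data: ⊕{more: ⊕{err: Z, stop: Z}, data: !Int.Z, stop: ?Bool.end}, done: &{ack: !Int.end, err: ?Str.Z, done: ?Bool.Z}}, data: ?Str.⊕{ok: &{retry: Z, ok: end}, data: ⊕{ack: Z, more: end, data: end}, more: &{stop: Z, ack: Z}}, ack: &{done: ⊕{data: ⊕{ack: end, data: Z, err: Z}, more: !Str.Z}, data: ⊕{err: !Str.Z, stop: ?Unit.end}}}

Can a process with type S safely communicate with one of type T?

YES

μZ ‖ μZ  ok (rec unchanged)
  ⊕{stop,data,ack} ‖ &{stop,data,ack}  ok same labels
    [stop]
      &{data,done} ‖ ⊕{data,done}  ok same labels
        [data]
          &{more,data,stop} ‖ ⊕{more,data,stop}  ok same labels
            [more]
              &{err,stop} ‖ ⊕{err,stop}  ok same labels
                [err]
                  Z ‖ Z  ok
                [stop]
                  Z ‖ Z  ok
            [data]
              ?Int ‖ !Int  ok
                Z ‖ Z  ok
            [stop]
              !Bool ‖ ?Bool  ok
                end ‖ end  ok
        [done]
          ⊕{ack,err,done} ‖ &{ack,err,done}  ok same labels
            [ack]
              ?Int ‖ !Int  ok
                end ‖ end  ok
            [err]
              !Str ‖ ?Str  ok
                Z ‖ Z  ok
            [done]
              !Bool ‖ ?Bool  ok
                Z ‖ Z  ok
    [data]
      !Str ‖ ?Str  ok
        &{ok,data,more} ‖ ⊕{ok,data,more}  ok same labels
          [ok]
            ⊕{retry,ok} ‖ &{retry,ok}  ok same labels
              [retry]
                Z ‖ Z  ok
              [ok]
                end ‖ end  ok
          [data]
            &{ack,more,data} ‖ ⊕{ack,more,data}  ok same labels
              [ack]
                Z ‖ Z  ok
              [more]
                end ‖ end  ok
              [data]
                end ‖ end  ok
          [more]
            ⊕{stop,ack} ‖ &{stop,ack}  ok same labels
              [stop]
                Z ‖ Z  ok
              [ack]
                Z ‖ Z  ok
    [ack]
      ⊕{done,data} ‖ &{done,data}  ok same labels
        [done]
          &{data,more} ‖ ⊕{data,more}  ok same labels
            [data]
              &{ack,data,err} ‖ ⊕{ack,data,err}  ok same labels
                [ack]
                  end ‖ end  ok
                [data]
                  Z ‖ Z  ok
                [err]
                  Z ‖ Z  ok
            [more]
              ?Str ‖ !Str  ok
                Z ‖ Z  ok
        [data]
          &{err,stop} ‖ ⊕{err,stop}  ok same labels
            [err]
              ?Str ‖ !Str  ok
                Z ‖ Z  ok
            [stop]
              !Unit ‖ ?Unit  ok
                end ‖ end  ok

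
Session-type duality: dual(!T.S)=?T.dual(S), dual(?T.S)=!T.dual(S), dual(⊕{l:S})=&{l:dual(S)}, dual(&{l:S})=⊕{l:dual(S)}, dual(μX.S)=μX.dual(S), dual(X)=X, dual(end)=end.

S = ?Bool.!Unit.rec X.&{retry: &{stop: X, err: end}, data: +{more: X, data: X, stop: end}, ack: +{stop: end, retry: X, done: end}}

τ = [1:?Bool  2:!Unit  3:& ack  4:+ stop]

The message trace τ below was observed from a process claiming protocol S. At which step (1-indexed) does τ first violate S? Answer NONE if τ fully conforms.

NONE

step 1: ?Bool  ✓  now at !Unit.rec X.…
step 2: !Unit  ✓  now at rec X.…
step 3: & ack  ✓  now at +{stop: end, retry: rec X.…, done: end}
step 4: + stop  ✓  now at end
trace exhausted — no violation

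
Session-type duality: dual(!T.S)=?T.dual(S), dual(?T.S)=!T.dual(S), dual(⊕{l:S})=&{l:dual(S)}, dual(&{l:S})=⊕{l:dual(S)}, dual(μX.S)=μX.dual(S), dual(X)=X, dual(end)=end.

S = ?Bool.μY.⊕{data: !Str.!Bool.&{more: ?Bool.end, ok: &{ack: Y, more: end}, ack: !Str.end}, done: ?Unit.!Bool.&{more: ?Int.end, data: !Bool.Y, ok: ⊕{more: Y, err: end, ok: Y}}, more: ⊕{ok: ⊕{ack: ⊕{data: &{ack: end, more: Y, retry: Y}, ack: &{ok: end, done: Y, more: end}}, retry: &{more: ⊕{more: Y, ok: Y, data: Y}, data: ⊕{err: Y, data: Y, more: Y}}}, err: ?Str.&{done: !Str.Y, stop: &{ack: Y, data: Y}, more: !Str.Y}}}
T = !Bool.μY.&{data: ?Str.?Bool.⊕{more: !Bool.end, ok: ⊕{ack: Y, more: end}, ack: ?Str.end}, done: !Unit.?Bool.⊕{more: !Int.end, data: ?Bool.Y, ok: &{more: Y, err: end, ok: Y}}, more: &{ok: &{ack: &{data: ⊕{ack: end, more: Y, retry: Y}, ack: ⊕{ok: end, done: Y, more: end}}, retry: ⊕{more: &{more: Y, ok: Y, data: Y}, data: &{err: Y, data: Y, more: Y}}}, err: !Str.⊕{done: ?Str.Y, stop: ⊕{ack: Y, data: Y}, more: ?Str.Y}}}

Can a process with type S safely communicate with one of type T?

YES

?Bool vs !Bool  ok
  μY vs μY  ok (rec unchanged)
    ⊕{data,done,more} vs &{data,done,more}  ok same labels
      • data:
        !Str vs ?Str  ok
          !Bool vs ?Bool  ok
            &{more,ok,ack} vs ⊕{more,ok,ack}  ok same labels
              • more:
                ?Bool vs !Bool  ok
                  end vs end  ok
              • ok:
                &{ack,more} vs ⊕{ack,more}  ok same labels
                  • ack:
                    Y vs Y  ok
                  • more:
                    end vs end  ok
              • ack:
                !Str vs ?Str  ok
                  end vs end  ok
      • done:
        ?Unit vs !Unit  ok
          !Bool vs ?Bool  ok
            &{more,data,ok} vs ⊕{more,data,ok}  ok same labels
              • more:
                ?Int vs !Int  ok
                  end vs end  ok
              • data:
                !Bool vs ?Bool  ok
                  Y vs Y  ok
              • ok:
                ⊕{more,err,ok} vs &{more,err,ok}  ok same labels
                  • more:
                    Y vs Y  ok
                  • err:
                    end vs end  ok
                  • ok:
                    Y vs Y  ok
      • more:
        ⊕{ok,err} vs &{ok,err}  ok same labels
          • ok:
            ⊕{ack,retry} vs &{ack,retry}  ok same labels
              • ack:
                ⊕{data,ack} vs &{data,ack}  ok same labels
                  • data:
                    &{ack,more,retry} vs ⊕{ack,more,retry}  ok same labels
                      • ack:
                        end vs end  ok
                      • more:
                        Y vs Y  ok
                      • retry:
                        Y vs Y  ok
                  • ack:
                    &{ok,done,more} vs ⊕{ok,done,more}  ok same labels
                      • ok:
                        end vs end  ok
                      • done:
                        Y vs Y  ok
                      • more:
                        end vs end  ok
              • retry:
                &{more,data} vs ⊕{more,data}  ok same labels
                  • more:
                    ⊕{more,ok,data} vs &{more,ok,data}  ok same labels
                      • more:
                        Y vs Y  ok
                      • ok:
                        Y vs Y  ok
                      • data:
                        Y vs Y  ok
                  • data:
                    ⊕{err,data,more} vs &{err,data,more}  ok same labels
                      • err:
                        Y vs Y  ok
                      • data:
                        Y vs Y  ok
                      • more:
                        Y vs Y  ok
          • err:
            ?Str vs !Str  ok
              &{done,stop,more} vs ⊕{done,stop,more}  ok same labels
                • done:
                  !Str vs ?Str  ok
                    Y vs Y  ok
                • stop:
                  &{ack,data} vs ⊕{ack,data}  ok same labels
                    • ack:
                      Y vs Y  ok
                    • data:
                      Y vs Y  ok
                • more:
                  !Str vs ?Str  ok
                    Y vs Y  ok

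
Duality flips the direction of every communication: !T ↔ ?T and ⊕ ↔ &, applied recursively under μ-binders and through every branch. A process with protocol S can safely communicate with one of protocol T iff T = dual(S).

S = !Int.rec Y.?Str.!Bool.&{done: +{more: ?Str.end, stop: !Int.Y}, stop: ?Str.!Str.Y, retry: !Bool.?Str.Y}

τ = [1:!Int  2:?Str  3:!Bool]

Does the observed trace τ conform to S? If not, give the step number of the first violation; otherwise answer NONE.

NONE

@1 !Int  ✓  residual = rec Y.…
@2 ?Str  ✓  residual = !Bool.&{done: +{more: ?Str.end, stop: !Int.rec Y.…}, stop: ?Str.!Str.rec Y.…, retry: !Bool.?Str.rec Y.…}
@3 !Bool  ✓  residual = &{done: +{more: ?Str.end, stop: !Int.rec Y.…}, stop: ?Str.!Str.rec Y.…, retry: !Bool.?Str.rec Y.…}
all 3 steps conform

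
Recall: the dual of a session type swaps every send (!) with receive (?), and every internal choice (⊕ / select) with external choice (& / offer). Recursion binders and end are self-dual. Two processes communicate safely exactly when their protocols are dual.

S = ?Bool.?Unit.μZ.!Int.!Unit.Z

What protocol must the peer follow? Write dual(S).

!Bool.!Unit.μZ.?Int.?Unit.Z

?Bool ↦ !Bool
  ?Unit ↦ !Unit
    μZ ↦ μZ  (binder kept)
      !Int ↦ ?Int
        !Unit ↦ ?Unit
          Z ↦ Z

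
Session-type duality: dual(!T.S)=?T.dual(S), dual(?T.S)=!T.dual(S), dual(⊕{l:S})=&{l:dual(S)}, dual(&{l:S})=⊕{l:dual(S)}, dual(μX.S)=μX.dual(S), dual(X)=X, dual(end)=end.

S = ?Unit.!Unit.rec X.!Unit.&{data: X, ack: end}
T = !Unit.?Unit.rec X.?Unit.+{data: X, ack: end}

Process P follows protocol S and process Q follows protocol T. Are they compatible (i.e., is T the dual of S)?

?Unit | !Unit  ✓
  !Unit | ?Unit  ✓
    rec X | rec X  ✓ (binder kept)
      !Unit | ?Unit  ✓
        &{data,ack} | +{data,ack}  ✓ same labels
          • data:
            X | X  ✓
          • ack:
            end | end  ✓

YES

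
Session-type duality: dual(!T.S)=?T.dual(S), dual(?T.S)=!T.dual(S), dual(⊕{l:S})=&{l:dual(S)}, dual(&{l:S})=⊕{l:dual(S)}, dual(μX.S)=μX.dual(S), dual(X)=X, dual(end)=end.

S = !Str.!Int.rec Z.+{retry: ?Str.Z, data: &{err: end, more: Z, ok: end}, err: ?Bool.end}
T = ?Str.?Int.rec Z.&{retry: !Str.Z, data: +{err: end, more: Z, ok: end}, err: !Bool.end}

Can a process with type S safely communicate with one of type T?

YES

!Str ‖ ?Str  match
  !Int ‖ ?Int  match
    rec Z ‖ rec Z  match (rec unchanged)
      +{retry,data,err} ‖ &{retry,data,err}  match same labels
        • retry:
          ?Str ‖ !Str  match
            Z ‖ Z  match
        • data:
          &{err,more,ok} ‖ +{err,more,ok}  match same labels
            • err:
              end ‖ end  match
            • more:
              Z ‖ Z  match
            • ok:
              end ‖ end  match
        • err:
          ?Bool ‖ !Bool  match
            end ‖ end  match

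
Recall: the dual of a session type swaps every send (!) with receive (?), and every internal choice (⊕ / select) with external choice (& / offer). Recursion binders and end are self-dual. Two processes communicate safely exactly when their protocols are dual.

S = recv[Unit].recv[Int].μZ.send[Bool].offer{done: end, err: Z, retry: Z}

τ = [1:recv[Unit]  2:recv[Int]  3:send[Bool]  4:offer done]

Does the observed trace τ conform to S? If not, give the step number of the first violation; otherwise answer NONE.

[1] recv[Unit]  match  residual = recv[Int].μZ.…
[2] recv[Int]  match  residual = μZ.…
[3] send[Bool]  match  residual = offer{done: end, err: μZ.…, retry: μZ.…}
[4] offer done  match  residual = end
all 4 steps conform

NONE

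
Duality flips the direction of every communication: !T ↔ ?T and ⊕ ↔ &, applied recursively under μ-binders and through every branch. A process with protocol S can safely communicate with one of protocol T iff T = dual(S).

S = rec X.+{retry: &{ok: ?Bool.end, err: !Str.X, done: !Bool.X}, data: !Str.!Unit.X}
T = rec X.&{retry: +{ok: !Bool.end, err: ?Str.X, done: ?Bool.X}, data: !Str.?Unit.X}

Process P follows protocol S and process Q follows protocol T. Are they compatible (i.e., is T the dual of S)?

NO

rec X ‖ rec X  match (μ self-dual)
  +{retry,data} ‖ &{retry,data}  match same labels
    • retry:
      &{ok,err,done} ‖ +{ok,err,done}  match same labels
        • ok:
          ?Bool ‖ !Bool  match
            end ‖ end  match
        • err:
          !Str ‖ ?Str  match
            X ‖ X  match
        • done:
          !Bool ‖ ?Bool  match
            X ‖ X  match
    • data:
      !Str ‖ !Str  ✗ same direction on both sides — not dual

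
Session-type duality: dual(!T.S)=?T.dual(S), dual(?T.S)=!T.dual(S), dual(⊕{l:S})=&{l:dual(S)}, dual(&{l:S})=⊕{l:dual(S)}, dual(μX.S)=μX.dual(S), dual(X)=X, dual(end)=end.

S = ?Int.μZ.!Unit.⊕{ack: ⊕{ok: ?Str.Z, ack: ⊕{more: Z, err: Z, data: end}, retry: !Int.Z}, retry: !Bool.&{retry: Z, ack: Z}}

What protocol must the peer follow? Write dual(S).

!Int.μZ.?Unit.&{ack: &{ok: !Str.Z, ack: &{more: Z, err: Z, data: end}, retry: ?Int.Z}, retry: ?Bool.⊕{retry: Z, ack: Z}}

?Int = !Int
  μZ = μZ  (μ self-dual)
    !Unit = ?Unit
      ⊕{ack,retry} = &{ack,retry}  (select→offer)
        • ack:
          ⊕{ok,ack,retry} = &{ok,ack,retry}  (select→offer)
            • ok:
              ?Str = !Str
                Z self-dual
            • ack:
              ⊕{more,err,data} = &{more,err,data}  (select→offer)
                • more:
                  Z self-dual
                • err:
                  Z self-dual
                • data:
                  end self-dual
            • retry:
              !Int = ?Int
                Z self-dual
        • retry:
          !Bool = ?Bool
            &{retry,ack} = ⊕{retry,ack}  (offer→select)
              • retry:
                Z self-dual
              • ack:
                Z self-dual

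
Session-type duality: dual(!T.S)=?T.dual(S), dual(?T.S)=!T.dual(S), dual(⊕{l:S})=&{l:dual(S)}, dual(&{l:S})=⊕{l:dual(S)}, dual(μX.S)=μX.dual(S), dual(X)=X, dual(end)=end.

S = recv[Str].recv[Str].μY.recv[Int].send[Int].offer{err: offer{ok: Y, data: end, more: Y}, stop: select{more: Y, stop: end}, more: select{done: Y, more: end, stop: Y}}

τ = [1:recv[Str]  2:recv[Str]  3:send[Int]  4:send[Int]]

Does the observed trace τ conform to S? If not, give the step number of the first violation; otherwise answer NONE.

3

[1] recv[Str]  ✓  cont: recv[Str].μY.…
[2] recv[Str]  ✓  cont: μY.…
[3] got send[Int], protocol expects recv[Int]  ✗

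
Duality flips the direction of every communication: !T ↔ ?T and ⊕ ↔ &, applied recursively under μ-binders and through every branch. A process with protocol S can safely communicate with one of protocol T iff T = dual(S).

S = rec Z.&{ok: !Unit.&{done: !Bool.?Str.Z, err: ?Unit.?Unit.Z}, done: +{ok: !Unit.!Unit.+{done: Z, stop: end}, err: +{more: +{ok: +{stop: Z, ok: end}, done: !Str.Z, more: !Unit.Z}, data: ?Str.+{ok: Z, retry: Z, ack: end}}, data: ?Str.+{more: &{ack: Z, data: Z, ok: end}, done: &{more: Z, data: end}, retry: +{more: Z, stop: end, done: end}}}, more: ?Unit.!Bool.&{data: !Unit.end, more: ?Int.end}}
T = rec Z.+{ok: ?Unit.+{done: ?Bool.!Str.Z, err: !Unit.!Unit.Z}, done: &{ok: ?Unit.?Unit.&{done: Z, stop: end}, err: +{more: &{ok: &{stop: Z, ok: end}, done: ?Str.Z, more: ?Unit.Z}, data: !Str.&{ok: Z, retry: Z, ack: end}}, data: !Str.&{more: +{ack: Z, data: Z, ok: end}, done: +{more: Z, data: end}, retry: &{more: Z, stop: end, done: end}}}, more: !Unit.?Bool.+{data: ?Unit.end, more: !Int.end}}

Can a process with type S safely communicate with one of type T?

NO

rec Z ‖ rec Z  ok (binder kept)
  &{ok,done,more} ‖ +{ok,done,more}  ok labels match
    • ok:
      !Unit ‖ ?Unit  ok
        &{done,err} ‖ +{done,err}  ok labels match
          • done:
            !Bool ‖ ?Bool  ok
              ?Str ‖ !Str  ok
                Z ‖ Z  ok
          • err:
            ?Unit ‖ !Unit  ok
              ?Unit ‖ !Unit  ok
                Z ‖ Z  ok
    • done:
      +{ok,err,data} ‖ &{ok,err,data}  ok labels match
        • ok:
          !Unit ‖ ?Unit  ok
            !Unit ‖ ?Unit  ok
              +{done,stop} ‖ &{done,stop}  ok labels match
                • done:
                  Z ‖ Z  ok
                • stop:
                  end ‖ end  ok
        • err:
          +{more,data} ‖ +{more,data}  ✗ choice polarity not flipped — not dual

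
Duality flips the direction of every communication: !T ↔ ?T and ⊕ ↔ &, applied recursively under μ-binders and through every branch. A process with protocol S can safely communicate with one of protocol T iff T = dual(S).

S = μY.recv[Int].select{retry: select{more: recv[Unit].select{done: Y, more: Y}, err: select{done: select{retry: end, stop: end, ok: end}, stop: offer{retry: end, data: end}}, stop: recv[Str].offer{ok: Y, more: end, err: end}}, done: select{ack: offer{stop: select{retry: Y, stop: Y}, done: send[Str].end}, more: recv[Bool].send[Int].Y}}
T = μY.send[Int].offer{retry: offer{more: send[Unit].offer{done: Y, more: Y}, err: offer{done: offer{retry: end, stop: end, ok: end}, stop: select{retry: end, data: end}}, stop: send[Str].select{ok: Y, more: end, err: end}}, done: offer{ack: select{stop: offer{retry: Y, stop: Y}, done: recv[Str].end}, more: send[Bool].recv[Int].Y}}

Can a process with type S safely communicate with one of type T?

μY | μY  ✓ (binder kept)
  recv[Int] | send[Int]  ✓
    select{retry,done} | offer{retry,done}  ✓ labels match
      • retry:
        select{more,err,stop} | offer{more,err,stop}  ✓ labels match
          • more:
            recv[Unit] | send[Unit]  ✓
              select{done,more} | offer{done,more}  ✓ labels match
                • done:
                  Y | Y  ✓
                • more:
                  Y | Y  ✓
          • err:
            select{done,stop} | offer{done,stop}  ✓ labels match
              • done:
                select{retry,stop,ok} | offer{retry,stop,ok}  ✓ labels match
                  • retry:
                    end | end  ✓
                  • stop:
                    end | end  ✓
                  • ok:
                    end | end  ✓
              • stop:
                offer{retry,data} | select{retry,data}  ✓ labels match
                  • retry:
                    end | end  ✓
                  • data:
                    end | end  ✓
          • stop:
            recv[Str] | send[Str]  ✓
              offer{ok,more,err} | select{ok,more,err}  ✓ labels match
                • ok:
                  Y | Y  ✓
                • more:
                  end | end  ✓
                • err:
                  end | end  ✓
      • done:
        select{ack,more} | offer{ack,more}  ✓ labels match
          • ack:
            offer{stop,done} | select{stop,done}  ✓ labels match
              • stop:
                select{retry,stop} | offer{retry,stop}  ✓ labels match
                  • retry:
                    Y | Y  ✓
                  • stop:
                    Y | Y  ✓
              • done:
                send[Str] | recv[Str]  ✓
                  end | end  ✓
          • more:
            recv[Bool] | send[Bool]  ✓
              send[Int] | recv[Int]  ✓
                Y | Y  ✓

YES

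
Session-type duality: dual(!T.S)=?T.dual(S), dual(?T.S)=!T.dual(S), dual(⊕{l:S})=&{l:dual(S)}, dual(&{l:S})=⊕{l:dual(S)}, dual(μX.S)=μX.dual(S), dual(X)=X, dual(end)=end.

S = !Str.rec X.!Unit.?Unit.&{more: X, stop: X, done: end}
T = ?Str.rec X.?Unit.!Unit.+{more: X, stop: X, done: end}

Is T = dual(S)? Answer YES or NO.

!Str vs ?Str  ✓
  rec X vs rec X  ✓ (μ self-dual)
    !Unit vs ?Unit  ✓
      ?Unit vs !Unit  ✓
        &{more,stop,done} vs +{more,stop,done}  ✓ label sets agree
          case more:
            X vs X  ✓
          case stop:
            X vs X  ✓
          case done:
            end vs end  ✓

YES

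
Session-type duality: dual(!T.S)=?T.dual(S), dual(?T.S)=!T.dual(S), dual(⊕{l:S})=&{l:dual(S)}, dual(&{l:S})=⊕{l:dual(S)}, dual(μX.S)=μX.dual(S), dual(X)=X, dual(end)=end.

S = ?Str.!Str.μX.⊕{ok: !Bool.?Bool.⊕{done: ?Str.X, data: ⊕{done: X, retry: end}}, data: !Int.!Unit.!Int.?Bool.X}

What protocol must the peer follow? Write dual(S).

!Str.?Str.μX.&{ok: ?Bool.!Bool.&{done: !Str.X, data: &{done: X, retry: end}}, data: ?Int.?Unit.?Int.!Bool.X}

?Str → !Str
  !Str → ?Str
    μX → μX  (rec unchanged)
      ⊕{ok,data} → &{ok,data}  (internal→external)
        case ok:
          !Bool → ?Bool
            ?Bool → !Bool
              ⊕{done,data} → &{done,data}  (internal→external)
                case done:
                  ?Str → !Str
                    dual(X) = X
                case data:
                  ⊕{done,retry} → &{done,retry}  (internal→external)
                    case done:
                      dual(X) = X
                    case retry:
                      dual(end) = end
        case data:
          !Int → ?Int
            !Unit → ?Unit
              !Int → ?Int
                ?Bool → !Bool
                  dual(X) = X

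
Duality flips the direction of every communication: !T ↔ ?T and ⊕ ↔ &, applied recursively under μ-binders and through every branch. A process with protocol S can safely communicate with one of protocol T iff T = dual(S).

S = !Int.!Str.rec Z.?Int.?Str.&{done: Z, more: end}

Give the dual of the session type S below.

?Int.?Str.rec Z.!Int.!Str.+{done: Z, more: end}

!Int = ?Int
  !Str = ?Str
    rec Z = rec Z  (rec unchanged)
      ?Int = !Int
        ?Str = !Str
          &{done,more} = +{done,more}  (external→internal)
            case done:
              Z ↦ Z
            case more:
              end ↦ end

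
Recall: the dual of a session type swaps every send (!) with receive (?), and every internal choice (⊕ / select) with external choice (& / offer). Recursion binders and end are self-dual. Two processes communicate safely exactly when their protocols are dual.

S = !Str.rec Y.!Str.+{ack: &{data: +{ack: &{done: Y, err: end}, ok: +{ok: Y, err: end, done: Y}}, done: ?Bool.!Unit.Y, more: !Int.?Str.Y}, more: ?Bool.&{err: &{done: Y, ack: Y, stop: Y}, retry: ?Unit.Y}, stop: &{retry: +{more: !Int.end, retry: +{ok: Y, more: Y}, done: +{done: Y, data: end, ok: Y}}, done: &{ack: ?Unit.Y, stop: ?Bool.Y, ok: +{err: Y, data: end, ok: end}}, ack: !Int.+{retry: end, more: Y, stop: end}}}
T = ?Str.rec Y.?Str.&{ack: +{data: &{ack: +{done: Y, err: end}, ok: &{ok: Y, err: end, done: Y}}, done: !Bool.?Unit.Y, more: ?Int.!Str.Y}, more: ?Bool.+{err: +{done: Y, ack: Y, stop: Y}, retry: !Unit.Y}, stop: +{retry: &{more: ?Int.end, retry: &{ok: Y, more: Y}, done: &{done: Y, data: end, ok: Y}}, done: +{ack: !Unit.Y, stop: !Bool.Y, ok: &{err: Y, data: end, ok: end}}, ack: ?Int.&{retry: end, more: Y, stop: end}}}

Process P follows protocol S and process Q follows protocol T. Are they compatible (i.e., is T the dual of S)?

!Str ‖ ?Str  match
  rec Y ‖ rec Y  match (binder kept)
    !Str ‖ ?Str  match
      +{ack,more,stop} ‖ &{ack,more,stop}  match label sets agree
        [ack]
          &{data,done,more} ‖ +{data,done,more}  match label sets agree
            [data]
              +{ack,ok} ‖ &{ack,ok}  match label sets agree
                [ack]
                  &{done,err} ‖ +{done,err}  match label sets agree
                    [done]
                      Y ‖ Y  match
                    [err]
                      end ‖ end  match
                [ok]
                  +{ok,err,done} ‖ &{ok,err,done}  match label sets agree
                    [ok]
                      Y ‖ Y  match
                    [err]
                      end ‖ end  match
                    [done]
                      Y ‖ Y  match
            [done]
              ?Bool ‖ !Bool  match
                !Unit ‖ ?Unit  match
                  Y ‖ Y  match
            [more]
              !Int ‖ ?Int  match
                ?Str ‖ !Str  match
                  Y ‖ Y  match
        [more]
          ?Bool ‖ ?Bool  ✗ same direction on both sides — not dual

NO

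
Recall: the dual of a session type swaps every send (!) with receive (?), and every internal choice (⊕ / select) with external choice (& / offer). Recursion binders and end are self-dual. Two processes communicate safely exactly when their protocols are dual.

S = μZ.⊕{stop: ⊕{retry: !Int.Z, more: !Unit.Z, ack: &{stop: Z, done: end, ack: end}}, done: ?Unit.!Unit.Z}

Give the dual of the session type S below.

μZ = μZ  (binder kept)
  ⊕{stop,done} = &{stop,done}  (select→offer)
    case stop:
      ⊕{retry,more,ack} = &{retry,more,ack}  (select→offer)
        case retry:
          !Int = ?Int
            dual(Z) = Z
        case more:
          !Unit = ?Unit
            dual(Z) = Z
        case ack:
          &{stop,done,ack} = ⊕{stop,done,ack}  (offer→select)
            case stop:
              dual(Z) = Z
            case done:
              dual(end) = end
            case ack:
              dual(end) = end
    case done:
      ?Unit = !Unit
        !Unit = ?Unit
          dual(Z) = Z

μZ.&{stop: &{retry: ?Int.Z, more: ?Unit.Z, ack: ⊕{stop: Z, done: end, ack: end}}, done: !Unit.?Unit.Z}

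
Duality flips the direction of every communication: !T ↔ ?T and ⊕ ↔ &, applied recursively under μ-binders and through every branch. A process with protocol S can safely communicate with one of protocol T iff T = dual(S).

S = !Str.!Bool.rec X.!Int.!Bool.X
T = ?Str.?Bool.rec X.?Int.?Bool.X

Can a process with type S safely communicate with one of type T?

YES

!Str vs ?Str  ✓
  !Bool vs ?Bool  ✓
    rec X vs rec X  ✓ (rec unchanged)
      !Int vs ?Int  ✓
        !Bool vs ?Bool  ✓
          X vs X  ✓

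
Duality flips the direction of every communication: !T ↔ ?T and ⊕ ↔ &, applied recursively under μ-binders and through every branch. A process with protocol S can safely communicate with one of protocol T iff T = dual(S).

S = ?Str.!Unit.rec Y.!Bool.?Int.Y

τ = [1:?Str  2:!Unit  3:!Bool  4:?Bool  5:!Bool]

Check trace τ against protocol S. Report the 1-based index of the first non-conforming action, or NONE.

4

[1] ?Str  ✓  now at !Unit.rec Y.…
[2] !Unit  ✓  now at rec Y.…
[3] !Bool  ✓  now at ?Int.rec Y.…
[4] got ?Bool, protocol expects ?Int  ✗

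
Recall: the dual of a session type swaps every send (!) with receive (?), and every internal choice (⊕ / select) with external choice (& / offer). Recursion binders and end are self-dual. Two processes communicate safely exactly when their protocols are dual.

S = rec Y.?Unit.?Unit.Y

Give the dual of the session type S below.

rec Y → rec Y  (μ self-dual)
  ?Unit → !Unit
    ?Unit → !Unit
      Y self-dual

rec Y.!Unit.!Unit.Y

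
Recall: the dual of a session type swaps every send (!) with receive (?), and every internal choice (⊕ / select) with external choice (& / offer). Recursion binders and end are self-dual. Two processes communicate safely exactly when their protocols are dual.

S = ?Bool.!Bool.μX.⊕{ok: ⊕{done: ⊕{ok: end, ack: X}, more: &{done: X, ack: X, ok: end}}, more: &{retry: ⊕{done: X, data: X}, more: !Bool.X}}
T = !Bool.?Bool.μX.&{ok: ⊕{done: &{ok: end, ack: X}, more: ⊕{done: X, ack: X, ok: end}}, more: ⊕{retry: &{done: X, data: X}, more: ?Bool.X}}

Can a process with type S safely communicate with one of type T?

NO

?Bool | !Bool  match
  !Bool | ?Bool  match
    μX | μX  match (binder kept)
      ⊕{ok,more} | &{ok,more}  match label sets agree
        [ok]
          ⊕{done,more} | ⊕{done,more}  ✗ choice polarity not flipped — not dual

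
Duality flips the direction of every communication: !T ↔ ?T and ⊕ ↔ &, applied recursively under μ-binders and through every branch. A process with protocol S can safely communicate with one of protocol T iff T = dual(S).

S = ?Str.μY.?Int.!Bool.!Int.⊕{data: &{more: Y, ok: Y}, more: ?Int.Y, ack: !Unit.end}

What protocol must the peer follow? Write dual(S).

?Str → !Str
  μY → μY  (binder kept)
    ?Int → !Int
      !Bool → ?Bool
        !Int → ?Int
          ⊕{data,more,ack} → &{data,more,ack}  (select→offer)
            case data:
              &{more,ok} → ⊕{more,ok}  (&→⊕)
                case more:
                  dual(Y) = Y
                case ok:
                  dual(Y) = Y
            case more:
              ?Int → !Int
                dual(Y) = Y
            case ack:
              !Unit → ?Unit
                dual(end) = end

!Str.μY.!Int.?Bool.?Int.&{data: ⊕{more: Y, ok: Y}, more: !Int.Y, ack: ?Unit.end}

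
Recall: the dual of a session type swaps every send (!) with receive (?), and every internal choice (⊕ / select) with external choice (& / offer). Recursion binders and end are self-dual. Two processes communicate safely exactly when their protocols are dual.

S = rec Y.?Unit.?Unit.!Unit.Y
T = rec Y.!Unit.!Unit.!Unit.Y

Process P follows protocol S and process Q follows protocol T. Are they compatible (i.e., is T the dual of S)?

NO

rec Y | rec Y  ✓ (binder kept)
  ?Unit | !Unit  ✓
    ?Unit | !Unit  ✓
      !Unit | !Unit  ✗ same direction on both sides — not dual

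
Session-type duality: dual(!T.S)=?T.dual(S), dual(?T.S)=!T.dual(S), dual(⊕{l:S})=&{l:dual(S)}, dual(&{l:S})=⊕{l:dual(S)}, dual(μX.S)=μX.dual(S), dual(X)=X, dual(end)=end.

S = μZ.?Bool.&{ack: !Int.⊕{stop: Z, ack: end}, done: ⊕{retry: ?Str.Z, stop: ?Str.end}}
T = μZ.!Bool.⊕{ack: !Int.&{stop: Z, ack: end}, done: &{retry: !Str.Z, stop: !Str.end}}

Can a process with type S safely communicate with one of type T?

NO

μZ | μZ  ✓ (rec unchanged)
  ?Bool | !Bool  ✓
    &{ack,done} | ⊕{ack,done}  ✓ same labels
      case ack:
        !Int | !Int  ✗ same direction on both sides — not dual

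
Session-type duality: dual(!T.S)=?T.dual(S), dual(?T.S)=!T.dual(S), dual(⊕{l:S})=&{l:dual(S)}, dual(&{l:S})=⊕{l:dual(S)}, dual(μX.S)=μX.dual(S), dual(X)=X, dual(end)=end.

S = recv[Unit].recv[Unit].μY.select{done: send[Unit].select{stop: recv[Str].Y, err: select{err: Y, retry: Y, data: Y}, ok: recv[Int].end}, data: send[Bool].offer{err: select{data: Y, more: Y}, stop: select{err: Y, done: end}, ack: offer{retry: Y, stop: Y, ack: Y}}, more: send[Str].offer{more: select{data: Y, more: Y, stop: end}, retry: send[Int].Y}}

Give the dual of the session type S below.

send[Unit].send[Unit].μY.offer{done: recv[Unit].offer{stop: send[Str].Y, err: offer{err: Y, retry: Y, data: Y}, ok: send[Int].end}, data: recv[Bool].select{err: offer{data: Y, more: Y}, stop: offer{err: Y, done: end}, ack: select{retry: Y, stop: Y, ack: Y}}, more: recv[Str].select{more: offer{data: Y, more: Y, stop: end}, retry: recv[Int].Y}}

recv[Unit] ↦ send[Unit]
  recv[Unit] ↦ send[Unit]
    μY ↦ μY  (rec unchanged)
      select{done,data,more} ↦ offer{done,data,more}  (internal→external)
        case done:
          send[Unit] ↦ recv[Unit]
            select{stop,err,ok} ↦ offer{stop,err,ok}  (internal→external)
              case stop:
                recv[Str] ↦ send[Str]
                  Y self-dual
              case err:
                select{err,retry,data} ↦ offer{err,retry,data}  (internal→external)
                  case err:
                    Y self-dual
                  case retry:
                    Y self-dual
                  case data:
                    Y self-dual
              case ok:
                recv[Int] ↦ send[Int]
                  end self-dual
        case data:
          send[Bool] ↦ recv[Bool]
            offer{err,stop,ack} ↦ select{err,stop,ack}  (&→⊕)
              case err:
                select{data,more} ↦ offer{data,more}  (internal→external)
                  case data:
                    Y self-dual
                  case more:
                    Y self-dual
              case stop:
                select{err,done} ↦ offer{err,done}  (internal→external)
                  case err:
                    Y self-dual
                  case done:
                    end self-dual
              case ack:
                offer{retry,stop,ack} ↦ select{retry,stop,ack}  (&→⊕)
                  case retry:
                    Y self-dual
                  case stop:
                    Y self-dual
                  case ack:
                    Y self-dual
        case more:
          send[Str] ↦ recv[Str]
            offer{more,retry} ↦ select{more,retry}  (&→⊕)
              case more:
                select{data,more,stop} ↦ offer{data,more,stop}  (internal→external)
                  case data:
                    Y self-dual
                  case more:
                    Y self-dual
                  case stop:
                    end self-dual
              case retry:
                send[Int] ↦ recv[Int]
                  Y self-dual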